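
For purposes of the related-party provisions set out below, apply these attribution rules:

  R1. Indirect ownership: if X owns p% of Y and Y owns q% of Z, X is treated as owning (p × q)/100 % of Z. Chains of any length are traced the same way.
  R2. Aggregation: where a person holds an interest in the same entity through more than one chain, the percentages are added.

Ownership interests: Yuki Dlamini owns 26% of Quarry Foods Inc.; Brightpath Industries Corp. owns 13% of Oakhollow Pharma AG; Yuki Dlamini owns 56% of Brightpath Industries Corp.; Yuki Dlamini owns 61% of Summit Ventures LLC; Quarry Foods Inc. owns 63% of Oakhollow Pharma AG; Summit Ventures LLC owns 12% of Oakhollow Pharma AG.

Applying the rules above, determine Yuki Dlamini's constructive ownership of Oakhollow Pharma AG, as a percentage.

30.98%

Chain via Brightpath Industries Corp. (R1): 56% × 13% = 7.28% of Oakhollow Pharma AG.
Chain via Summit Ventures LLC (R1): 61% × 12% = 7.32% of Oakhollow Pharma AG.
Chain via Quarry Foods Inc. (R1): 26% × 63% = 16.38% of Oakhollow Pharma AG.
Aggregating (R2): 7.28% + 7.32% + 16.38% = 30.98%.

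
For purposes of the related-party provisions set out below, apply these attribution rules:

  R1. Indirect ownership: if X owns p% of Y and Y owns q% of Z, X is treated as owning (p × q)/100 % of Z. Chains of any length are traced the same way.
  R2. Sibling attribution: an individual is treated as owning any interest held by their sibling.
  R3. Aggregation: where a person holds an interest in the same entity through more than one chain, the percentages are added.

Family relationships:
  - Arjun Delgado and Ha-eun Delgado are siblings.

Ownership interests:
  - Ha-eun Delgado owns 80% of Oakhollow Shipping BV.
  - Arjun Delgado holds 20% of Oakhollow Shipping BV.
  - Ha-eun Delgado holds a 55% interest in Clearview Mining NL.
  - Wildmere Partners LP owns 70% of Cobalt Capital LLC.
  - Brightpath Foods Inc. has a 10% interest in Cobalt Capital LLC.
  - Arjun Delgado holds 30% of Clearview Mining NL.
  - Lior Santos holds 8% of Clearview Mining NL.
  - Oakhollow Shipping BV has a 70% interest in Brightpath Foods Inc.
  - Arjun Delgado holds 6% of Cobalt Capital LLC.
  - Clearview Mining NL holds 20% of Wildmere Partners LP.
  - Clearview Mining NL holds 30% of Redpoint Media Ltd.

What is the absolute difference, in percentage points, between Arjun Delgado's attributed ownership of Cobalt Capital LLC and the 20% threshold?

By sibling attribution (R2), Arjun Delgado is treated as also owning Ha-eun Delgado's interest in Clearview Mining NL, giving 30% + 55% = 85%.
By sibling attribution (R2), Arjun Delgado is treated as also owning Ha-eun Delgado's interest in Oakhollow Shipping BV, giving 20% + 80% = 100%.
Chain via Clearview Mining NL → Wildmere Partners LP (R1): 85% × 20% × 70% = 11.9% of Cobalt Capital LLC.
Chain via Oakhollow Shipping BV → Brightpath Foods Inc. (R1): 100% × 70% × 10% = 7% of Cobalt Capital LLC.
Direct interest in Cobalt Capital LLC: 6%.
Aggregating (R3): 11.9% + 7% + 6% = 24.9%.
24.9% exceeds the 20% threshold by 4.9 percentage points.

4.9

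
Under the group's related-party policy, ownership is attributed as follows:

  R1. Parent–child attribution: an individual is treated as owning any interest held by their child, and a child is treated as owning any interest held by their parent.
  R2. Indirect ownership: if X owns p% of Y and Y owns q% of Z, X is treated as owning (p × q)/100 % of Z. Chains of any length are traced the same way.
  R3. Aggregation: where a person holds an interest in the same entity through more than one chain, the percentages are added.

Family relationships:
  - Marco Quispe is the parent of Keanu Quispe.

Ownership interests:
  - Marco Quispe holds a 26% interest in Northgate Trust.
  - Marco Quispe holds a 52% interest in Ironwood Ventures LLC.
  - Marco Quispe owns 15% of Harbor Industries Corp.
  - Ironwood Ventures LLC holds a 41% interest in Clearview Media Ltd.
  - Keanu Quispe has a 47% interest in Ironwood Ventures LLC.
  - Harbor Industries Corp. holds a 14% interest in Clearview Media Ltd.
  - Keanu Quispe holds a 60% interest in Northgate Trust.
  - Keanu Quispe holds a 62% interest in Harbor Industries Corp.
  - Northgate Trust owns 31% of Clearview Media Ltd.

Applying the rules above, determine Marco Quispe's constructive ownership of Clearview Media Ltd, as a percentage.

78.03%

By parent–child attribution (R1), Marco Quispe is treated as also owning Keanu Quispe's interest in Northgate Trust, giving 26% + 60% = 86%.
By parent–child attribution (R1), Marco Quispe is treated as also owning Keanu Quispe's interest in Harbor Industries Corp, giving 15% + 62% = 77%.
By parent–child attribution (R1), Marco Quispe is treated as also owning Keanu Quispe's interest in Ironwood Ventures LLC, giving 52% + 47% = 99%.
Chain via Northgate Trust (R2): 86% × 31% = 26.66% of Clearview Media Ltd.
Chain via Harbor Industries Corp. (R2): 77% × 14% = 10.78% of Clearview Media Ltd.
Chain via Ironwood Ventures LLC (R2): 99% × 41% = 40.59% of Clearview Media Ltd.
Aggregating (R3): 26.66% + 10.78% + 40.59% = 78.03%.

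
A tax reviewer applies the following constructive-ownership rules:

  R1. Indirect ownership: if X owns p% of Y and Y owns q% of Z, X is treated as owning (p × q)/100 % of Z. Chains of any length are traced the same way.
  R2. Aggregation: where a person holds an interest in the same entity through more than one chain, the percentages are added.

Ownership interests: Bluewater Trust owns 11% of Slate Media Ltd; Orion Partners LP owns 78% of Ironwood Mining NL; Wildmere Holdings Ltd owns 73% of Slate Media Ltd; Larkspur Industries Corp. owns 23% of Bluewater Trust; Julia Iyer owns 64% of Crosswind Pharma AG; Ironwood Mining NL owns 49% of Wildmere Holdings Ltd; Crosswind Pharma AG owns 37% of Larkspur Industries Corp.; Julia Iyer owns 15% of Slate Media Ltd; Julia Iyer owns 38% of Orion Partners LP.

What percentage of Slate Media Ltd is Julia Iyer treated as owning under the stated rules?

Chain via Crosswind Pharma AG → Larkspur Industries Corp. → Bluewater Trust (R1): 64% × 37% × 23% × 11% = 0.599104% of Slate Media Ltd.
Chain via Orion Partners LP → Ironwood Mining NL → Wildmere Holdings Ltd (R1): 38% × 78% × 49% × 73% = 10.602228% of Slate Media Ltd.
Direct interest in Slate Media Ltd: 15%.
Aggregating (R2): 0.599104% + 10.602228% + 15% = 26.201332%.

26.201332%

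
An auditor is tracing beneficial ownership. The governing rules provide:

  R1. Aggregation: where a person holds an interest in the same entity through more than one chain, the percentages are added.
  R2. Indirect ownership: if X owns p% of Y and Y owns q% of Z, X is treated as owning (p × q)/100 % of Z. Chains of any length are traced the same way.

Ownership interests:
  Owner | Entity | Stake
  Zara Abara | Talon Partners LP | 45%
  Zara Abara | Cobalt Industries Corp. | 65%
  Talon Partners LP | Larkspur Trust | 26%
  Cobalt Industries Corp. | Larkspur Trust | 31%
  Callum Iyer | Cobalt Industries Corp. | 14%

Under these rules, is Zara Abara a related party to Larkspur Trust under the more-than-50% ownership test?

Chain via Talon Partners LP (R2): 45% × 26% = 11.7% of Larkspur Trust.
Chain via Cobalt Industries Corp. (R2): 65% × 31% = 20.15% of Larkspur Trust.
Aggregating (R1): 11.7% + 20.15% = 31.85%.
31.85% does not exceed the 50% threshold, so Zara is not a related party to Larkspur Trust.

No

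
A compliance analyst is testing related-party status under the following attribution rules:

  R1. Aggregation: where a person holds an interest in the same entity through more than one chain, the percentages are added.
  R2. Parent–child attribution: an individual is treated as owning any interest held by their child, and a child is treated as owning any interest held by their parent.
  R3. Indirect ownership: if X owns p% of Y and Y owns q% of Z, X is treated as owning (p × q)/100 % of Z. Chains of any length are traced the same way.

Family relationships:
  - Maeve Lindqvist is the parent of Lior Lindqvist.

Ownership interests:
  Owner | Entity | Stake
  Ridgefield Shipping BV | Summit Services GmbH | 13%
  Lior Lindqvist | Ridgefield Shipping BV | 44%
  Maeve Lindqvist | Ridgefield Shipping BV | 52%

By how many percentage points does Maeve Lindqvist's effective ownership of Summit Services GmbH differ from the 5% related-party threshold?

By parent–child attribution (R2), Maeve Lindqvist is treated as also owning Lior Lindqvist's interest in Ridgefield Shipping BV, giving 52% + 44% = 96%.
Chain via Ridgefield Shipping BV (R3): 96% × 13% = 12.48% of Summit Services GmbH.
12.48% exceeds the 5% threshold by 7.48 percentage points.

7.48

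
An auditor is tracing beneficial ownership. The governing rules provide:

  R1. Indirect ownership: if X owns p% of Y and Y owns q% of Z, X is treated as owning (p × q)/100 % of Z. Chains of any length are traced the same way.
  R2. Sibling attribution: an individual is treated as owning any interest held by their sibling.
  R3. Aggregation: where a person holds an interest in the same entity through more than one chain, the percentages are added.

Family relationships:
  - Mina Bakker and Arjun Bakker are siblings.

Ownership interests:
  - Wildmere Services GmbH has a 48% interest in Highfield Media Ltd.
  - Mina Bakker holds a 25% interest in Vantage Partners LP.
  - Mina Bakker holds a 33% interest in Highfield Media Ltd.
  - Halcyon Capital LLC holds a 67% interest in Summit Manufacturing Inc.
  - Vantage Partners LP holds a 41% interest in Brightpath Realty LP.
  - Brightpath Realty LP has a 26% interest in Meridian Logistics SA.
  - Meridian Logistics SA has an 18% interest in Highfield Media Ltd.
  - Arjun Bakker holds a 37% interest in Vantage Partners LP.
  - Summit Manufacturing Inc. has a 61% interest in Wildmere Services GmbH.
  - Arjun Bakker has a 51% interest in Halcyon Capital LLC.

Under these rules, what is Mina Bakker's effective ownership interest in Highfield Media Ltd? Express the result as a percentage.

By sibling attribution (R2), Mina Bakker is treated as also owning Arjun Bakker's interest in Vantage Partners LP, giving 25% + 37% = 62%.
By sibling attribution (R2), Mina Bakker is treated as owning Arjun Bakker's 51% interest in Halcyon Capital LLC.
Chain via Vantage Partners LP → Brightpath Realty LP → Meridian Logistics SA (R1): 62% × 41% × 26% × 18% = 1.189656% of Highfield Media Ltd.
Direct interest in Highfield Media Ltd: 33%.
Chain via Halcyon Capital LLC → Summit Manufacturing Inc. → Wildmere Services GmbH (R1): 51% × 67% × 61% × 48% = 10.004976% of Highfield Media Ltd.
Aggregating (R3): 1.189656% + 33% + 10.004976% = 44.194632%.

44.194632%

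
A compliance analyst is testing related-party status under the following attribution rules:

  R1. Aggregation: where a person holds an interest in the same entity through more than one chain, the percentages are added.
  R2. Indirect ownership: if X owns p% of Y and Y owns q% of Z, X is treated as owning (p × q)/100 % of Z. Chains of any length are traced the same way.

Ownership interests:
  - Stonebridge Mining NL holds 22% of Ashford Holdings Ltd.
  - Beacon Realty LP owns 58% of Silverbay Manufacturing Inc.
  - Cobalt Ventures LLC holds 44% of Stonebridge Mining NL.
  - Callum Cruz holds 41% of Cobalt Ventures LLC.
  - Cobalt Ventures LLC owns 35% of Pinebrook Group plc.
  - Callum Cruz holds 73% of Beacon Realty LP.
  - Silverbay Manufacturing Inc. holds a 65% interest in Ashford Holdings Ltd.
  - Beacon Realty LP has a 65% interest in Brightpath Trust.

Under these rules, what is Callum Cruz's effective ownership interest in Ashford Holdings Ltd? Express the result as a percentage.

Chain via Cobalt Ventures LLC → Stonebridge Mining NL (R2): 41% × 44% × 22% = 3.9688% of Ashford Holdings Ltd.
Chain via Beacon Realty LP → Silverbay Manufacturing Inc. (R2): 73% × 58% × 65% = 27.521% of Ashford Holdings Ltd.
Aggregating (R1): 3.9688% + 27.521% = 31.4898%.

31.4898%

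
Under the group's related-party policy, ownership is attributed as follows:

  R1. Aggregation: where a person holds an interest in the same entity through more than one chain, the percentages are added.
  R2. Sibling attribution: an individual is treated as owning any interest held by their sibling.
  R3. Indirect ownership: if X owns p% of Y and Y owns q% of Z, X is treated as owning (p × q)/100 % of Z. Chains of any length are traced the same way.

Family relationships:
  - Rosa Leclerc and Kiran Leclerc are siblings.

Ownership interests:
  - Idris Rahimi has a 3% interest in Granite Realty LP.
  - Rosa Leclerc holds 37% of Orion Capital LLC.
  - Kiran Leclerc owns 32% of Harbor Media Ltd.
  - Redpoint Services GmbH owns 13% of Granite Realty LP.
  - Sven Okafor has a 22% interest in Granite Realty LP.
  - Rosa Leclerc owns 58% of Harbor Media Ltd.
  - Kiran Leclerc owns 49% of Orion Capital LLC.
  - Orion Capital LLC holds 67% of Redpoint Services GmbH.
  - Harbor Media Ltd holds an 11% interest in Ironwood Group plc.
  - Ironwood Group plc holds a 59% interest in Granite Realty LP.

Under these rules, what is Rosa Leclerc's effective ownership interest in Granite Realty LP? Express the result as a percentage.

By sibling attribution (R2), Rosa Leclerc is treated as also owning Kiran Leclerc's interest in Harbor Media Ltd, giving 58% + 32% = 90%.
By sibling attribution (R2), Rosa Leclerc is treated as also owning Kiran Leclerc's interest in Orion Capital LLC, giving 37% + 49% = 86%.
Chain via Harbor Media Ltd → Ironwood Group plc (R3): 90% × 11% × 59% = 5.841% of Granite Realty LP.
Chain via Orion Capital LLC → Redpoint Services GmbH (R3): 86% × 67% × 13% = 7.4906% of Granite Realty LP.
Aggregating (R1): 5.841% + 7.4906% = 13.3316%.

13.3316%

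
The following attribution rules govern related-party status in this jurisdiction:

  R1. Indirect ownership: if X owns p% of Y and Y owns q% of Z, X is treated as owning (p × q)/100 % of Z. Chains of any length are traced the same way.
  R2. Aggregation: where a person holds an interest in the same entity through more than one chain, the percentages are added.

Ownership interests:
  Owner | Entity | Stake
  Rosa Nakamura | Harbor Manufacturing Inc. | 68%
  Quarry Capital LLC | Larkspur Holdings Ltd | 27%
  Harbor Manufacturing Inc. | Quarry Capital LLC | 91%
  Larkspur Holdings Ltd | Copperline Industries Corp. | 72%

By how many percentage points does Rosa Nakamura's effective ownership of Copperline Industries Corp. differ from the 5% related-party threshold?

Chain via Harbor Manufacturing Inc. → Quarry Capital LLC → Larkspur Holdings Ltd (R1): 68% × 91% × 27% × 72% = 12.029472% of Copperline Industries Corp.
12.029472% exceeds the 5% threshold by 7.029472 percentage points.

7.029472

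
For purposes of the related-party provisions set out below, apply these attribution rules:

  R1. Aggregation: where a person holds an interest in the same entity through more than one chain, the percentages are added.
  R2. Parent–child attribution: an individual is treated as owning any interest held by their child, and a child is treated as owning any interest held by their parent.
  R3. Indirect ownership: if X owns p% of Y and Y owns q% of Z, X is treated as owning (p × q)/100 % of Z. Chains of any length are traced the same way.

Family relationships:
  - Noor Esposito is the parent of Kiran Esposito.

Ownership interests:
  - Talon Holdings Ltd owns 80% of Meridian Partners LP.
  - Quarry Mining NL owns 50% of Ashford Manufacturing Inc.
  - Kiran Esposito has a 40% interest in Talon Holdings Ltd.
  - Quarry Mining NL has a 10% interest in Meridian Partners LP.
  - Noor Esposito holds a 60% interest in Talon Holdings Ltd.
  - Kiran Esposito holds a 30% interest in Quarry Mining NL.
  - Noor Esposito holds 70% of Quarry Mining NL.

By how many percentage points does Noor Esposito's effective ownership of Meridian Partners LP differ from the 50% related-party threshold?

40

By parent–child attribution (R2), Noor Esposito is treated as also owning Kiran Esposito's interest in Quarry Mining NL, giving 70% + 30% = 100%.
By parent–child attribution (R2), Noor Esposito is treated as also owning Kiran Esposito's interest in Talon Holdings Ltd, giving 60% + 40% = 100%.
Chain via Quarry Mining NL (R3): 100% × 10% = 10% of Meridian Partners LP.
Chain via Talon Holdings Ltd (R3): 100% × 80% = 80% of Meridian Partners LP.
Aggregating (R1): 10% + 80% = 90%.
90% exceeds the 50% threshold by 40 percentage points.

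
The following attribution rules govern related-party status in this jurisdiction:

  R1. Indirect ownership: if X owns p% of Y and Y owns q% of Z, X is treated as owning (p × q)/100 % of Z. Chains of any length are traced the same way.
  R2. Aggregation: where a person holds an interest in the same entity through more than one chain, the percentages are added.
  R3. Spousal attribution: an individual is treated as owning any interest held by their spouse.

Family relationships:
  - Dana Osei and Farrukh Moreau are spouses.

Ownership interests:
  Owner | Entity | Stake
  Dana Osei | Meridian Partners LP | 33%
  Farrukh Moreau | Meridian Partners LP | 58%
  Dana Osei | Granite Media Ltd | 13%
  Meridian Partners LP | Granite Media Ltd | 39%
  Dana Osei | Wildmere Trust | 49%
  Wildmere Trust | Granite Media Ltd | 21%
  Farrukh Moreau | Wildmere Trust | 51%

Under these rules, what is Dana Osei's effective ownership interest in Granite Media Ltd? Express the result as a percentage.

69.49%

By spousal attribution (R3), Dana Osei is treated as also owning Farrukh Moreau's interest in Meridian Partners LP, giving 33% + 58% = 91%.
By spousal attribution (R3), Dana Osei is treated as also owning Farrukh Moreau's interest in Wildmere Trust, giving 49% + 51% = 100%.
Chain via Meridian Partners LP (R1): 91% × 39% = 35.49% of Granite Media Ltd.
Chain via Wildmere Trust (R1): 100% × 21% = 21% of Granite Media Ltd.
Direct interest in Granite Media Ltd: 13%.
Aggregating (R2): 35.49% + 21% + 13% = 69.49%.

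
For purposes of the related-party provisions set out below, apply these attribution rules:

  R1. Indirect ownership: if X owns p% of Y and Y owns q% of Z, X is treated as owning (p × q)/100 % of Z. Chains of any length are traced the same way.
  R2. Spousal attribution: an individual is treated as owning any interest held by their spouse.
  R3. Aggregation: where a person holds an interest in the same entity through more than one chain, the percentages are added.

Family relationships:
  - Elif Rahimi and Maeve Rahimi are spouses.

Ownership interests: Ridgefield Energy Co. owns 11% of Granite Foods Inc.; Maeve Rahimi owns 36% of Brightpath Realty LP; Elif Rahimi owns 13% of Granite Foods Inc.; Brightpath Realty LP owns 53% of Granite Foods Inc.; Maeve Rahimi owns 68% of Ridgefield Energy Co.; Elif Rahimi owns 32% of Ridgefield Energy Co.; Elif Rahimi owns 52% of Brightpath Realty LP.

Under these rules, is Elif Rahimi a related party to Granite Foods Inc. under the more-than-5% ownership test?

Yes

By spousal attribution (R2), Elif Rahimi is treated as also owning Maeve Rahimi's interest in Brightpath Realty LP, giving 52% + 36% = 88%.
By spousal attribution (R2), Elif Rahimi is treated as also owning Maeve Rahimi's interest in Ridgefield Energy Co, giving 32% + 68% = 100%.
Chain via Brightpath Realty LP (R1): 88% × 53% = 46.64% of Granite Foods Inc.
Chain via Ridgefield Energy Co. (R1): 100% × 11% = 11% of Granite Foods Inc.
Direct interest in Granite Foods Inc: 13%.
Aggregating (R3): 46.64% + 11% + 13% = 70.64%.
70.64% exceeds the 5% threshold, so Elif is a related party to Granite Foods Inc.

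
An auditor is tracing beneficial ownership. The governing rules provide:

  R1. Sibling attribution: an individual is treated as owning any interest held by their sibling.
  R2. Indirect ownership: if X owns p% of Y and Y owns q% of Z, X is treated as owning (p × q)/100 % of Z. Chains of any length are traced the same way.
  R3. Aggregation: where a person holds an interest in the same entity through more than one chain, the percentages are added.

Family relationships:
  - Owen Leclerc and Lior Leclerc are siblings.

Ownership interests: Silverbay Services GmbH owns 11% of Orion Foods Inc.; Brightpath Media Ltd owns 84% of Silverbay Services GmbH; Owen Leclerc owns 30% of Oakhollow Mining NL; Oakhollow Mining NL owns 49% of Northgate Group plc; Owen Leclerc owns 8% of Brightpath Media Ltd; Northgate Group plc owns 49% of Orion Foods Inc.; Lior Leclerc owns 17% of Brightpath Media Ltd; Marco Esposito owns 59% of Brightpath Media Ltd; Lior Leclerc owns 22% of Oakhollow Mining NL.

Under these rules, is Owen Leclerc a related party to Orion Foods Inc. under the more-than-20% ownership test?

By sibling attribution (R1), Owen Leclerc is treated as also owning Lior Leclerc's interest in Oakhollow Mining NL, giving 30% + 22% = 52%.
By sibling attribution (R1), Owen Leclerc is treated as also owning Lior Leclerc's interest in Brightpath Media Ltd, giving 8% + 17% = 25%.
Chain via Oakhollow Mining NL → Northgate Group plc (R2): 52% × 49% × 49% = 12.4852% of Orion Foods Inc.
Chain via Brightpath Media Ltd → Silverbay Services GmbH (R2): 25% × 84% × 11% = 2.31% of Orion Foods Inc.
Aggregating (R3): 12.4852% + 2.31% = 14.7952%.
14.7952% does not exceed the 20% threshold, so Owen is not a related party to Orion Foods Inc.

No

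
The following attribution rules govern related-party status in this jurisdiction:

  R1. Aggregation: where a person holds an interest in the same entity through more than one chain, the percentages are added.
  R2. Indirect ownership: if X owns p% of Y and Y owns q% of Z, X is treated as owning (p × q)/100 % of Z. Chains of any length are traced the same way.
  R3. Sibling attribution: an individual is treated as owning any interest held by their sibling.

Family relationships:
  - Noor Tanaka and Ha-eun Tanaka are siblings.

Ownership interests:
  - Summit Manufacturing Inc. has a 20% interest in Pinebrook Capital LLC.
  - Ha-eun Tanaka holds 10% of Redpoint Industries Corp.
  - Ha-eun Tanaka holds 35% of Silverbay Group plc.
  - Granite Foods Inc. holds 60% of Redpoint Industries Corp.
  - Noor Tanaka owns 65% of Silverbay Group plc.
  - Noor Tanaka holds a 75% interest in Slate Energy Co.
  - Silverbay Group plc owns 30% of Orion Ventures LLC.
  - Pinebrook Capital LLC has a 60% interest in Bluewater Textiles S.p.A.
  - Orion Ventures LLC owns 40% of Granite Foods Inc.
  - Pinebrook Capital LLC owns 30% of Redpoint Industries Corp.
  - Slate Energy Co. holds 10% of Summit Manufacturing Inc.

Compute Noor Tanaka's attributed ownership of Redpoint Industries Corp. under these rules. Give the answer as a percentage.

By sibling attribution (R3), Noor Tanaka is treated as also owning Ha-eun Tanaka's interest in Silverbay Group plc, giving 65% + 35% = 100%.
By sibling attribution (R3), Noor Tanaka is treated as owning Ha-eun Tanaka's 10% interest in Redpoint Industries Corp.
Chain via Silverbay Group plc → Orion Ventures LLC → Granite Foods Inc. (R2): 100% × 30% × 40% × 60% = 7.2% of Redpoint Industries Corp.
Chain via Slate Energy Co. → Summit Manufacturing Inc. → Pinebrook Capital LLC (R2): 75% × 10% × 20% × 30% = 0.45% of Redpoint Industries Corp.
Direct interest in Redpoint Industries Corp: 10%.
Aggregating (R1): 7.2% + 0.45% + 10% = 17.65%.

17.65%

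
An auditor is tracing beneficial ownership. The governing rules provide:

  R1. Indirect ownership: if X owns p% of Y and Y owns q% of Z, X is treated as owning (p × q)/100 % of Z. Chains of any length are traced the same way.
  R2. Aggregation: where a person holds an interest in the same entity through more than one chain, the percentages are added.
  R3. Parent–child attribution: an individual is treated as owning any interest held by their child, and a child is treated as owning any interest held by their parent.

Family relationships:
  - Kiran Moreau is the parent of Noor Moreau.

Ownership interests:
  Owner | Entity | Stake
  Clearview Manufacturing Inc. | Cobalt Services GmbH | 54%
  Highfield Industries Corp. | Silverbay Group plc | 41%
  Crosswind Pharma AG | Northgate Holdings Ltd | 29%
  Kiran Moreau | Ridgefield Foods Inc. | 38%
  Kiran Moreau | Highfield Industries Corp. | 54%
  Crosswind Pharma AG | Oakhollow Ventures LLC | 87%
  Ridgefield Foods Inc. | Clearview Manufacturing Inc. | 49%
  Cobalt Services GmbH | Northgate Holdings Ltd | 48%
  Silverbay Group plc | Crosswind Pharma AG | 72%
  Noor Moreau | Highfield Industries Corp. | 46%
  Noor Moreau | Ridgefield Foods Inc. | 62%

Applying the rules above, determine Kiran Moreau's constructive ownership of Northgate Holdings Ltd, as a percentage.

By parent–child attribution (R3), Kiran Moreau is treated as also owning Noor Moreau's interest in Highfield Industries Corp, giving 54% + 46% = 100%.
By parent–child attribution (R3), Kiran Moreau is treated as also owning Noor Moreau's interest in Ridgefield Foods Inc, giving 38% + 62% = 100%.
Chain via Highfield Industries Corp. → Silverbay Group plc → Crosswind Pharma AG (R1): 100% × 41% × 72% × 29% = 8.5608% of Northgate Holdings Ltd.
Chain via Ridgefield Foods Inc. → Clearview Manufacturing Inc. → Cobalt Services GmbH (R1): 100% × 49% × 54% × 48% = 12.7008% of Northgate Holdings Ltd.
Aggregating (R2): 8.5608% + 12.7008% = 21.2616%.

21.2616%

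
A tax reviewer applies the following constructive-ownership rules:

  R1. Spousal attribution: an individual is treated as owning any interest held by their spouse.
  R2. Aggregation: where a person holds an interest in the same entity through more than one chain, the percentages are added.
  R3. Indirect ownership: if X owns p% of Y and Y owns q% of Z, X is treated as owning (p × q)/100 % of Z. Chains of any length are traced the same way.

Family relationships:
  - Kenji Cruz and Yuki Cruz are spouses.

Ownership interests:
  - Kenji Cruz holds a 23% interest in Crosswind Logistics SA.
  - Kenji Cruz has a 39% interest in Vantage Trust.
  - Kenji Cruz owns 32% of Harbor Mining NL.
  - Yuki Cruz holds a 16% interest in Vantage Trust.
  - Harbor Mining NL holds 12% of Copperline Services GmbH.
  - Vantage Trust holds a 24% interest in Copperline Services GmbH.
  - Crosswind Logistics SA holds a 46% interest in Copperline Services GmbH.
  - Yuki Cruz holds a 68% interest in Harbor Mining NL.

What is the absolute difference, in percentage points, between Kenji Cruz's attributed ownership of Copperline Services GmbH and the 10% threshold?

By spousal attribution (R1), Kenji Cruz is treated as also owning Yuki Cruz's interest in Harbor Mining NL, giving 32% + 68% = 100%.
By spousal attribution (R1), Kenji Cruz is treated as also owning Yuki Cruz's interest in Vantage Trust, giving 39% + 16% = 55%.
Chain via Harbor Mining NL (R3): 100% × 12% = 12% of Copperline Services GmbH.
Chain via Vantage Trust (R3): 55% × 24% = 13.2% of Copperline Services GmbH.
Chain via Crosswind Logistics SA (R3): 23% × 46% = 10.58% of Copperline Services GmbH.
Aggregating (R2): 12% + 13.2% + 10.58% = 35.78%.
35.78% exceeds the 10% threshold by 25.78 percentage points.

25.78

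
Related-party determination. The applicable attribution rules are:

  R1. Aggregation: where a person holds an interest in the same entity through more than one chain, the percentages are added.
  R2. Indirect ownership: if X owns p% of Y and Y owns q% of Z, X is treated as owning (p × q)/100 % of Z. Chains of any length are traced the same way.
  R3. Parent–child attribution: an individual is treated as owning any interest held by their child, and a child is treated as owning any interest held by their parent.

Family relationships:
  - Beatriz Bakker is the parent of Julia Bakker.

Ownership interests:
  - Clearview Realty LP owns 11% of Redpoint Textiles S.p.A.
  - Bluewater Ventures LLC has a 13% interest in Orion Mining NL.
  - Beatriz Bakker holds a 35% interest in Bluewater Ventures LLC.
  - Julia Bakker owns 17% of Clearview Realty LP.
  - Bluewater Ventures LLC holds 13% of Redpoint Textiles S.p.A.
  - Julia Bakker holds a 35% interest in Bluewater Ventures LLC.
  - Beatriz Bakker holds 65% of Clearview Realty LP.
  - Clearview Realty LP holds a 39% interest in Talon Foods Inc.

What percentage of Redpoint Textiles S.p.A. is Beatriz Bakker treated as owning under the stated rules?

18.12%

By parent–child attribution (R3), Beatriz Bakker is treated as also owning Julia Bakker's interest in Clearview Realty LP, giving 65% + 17% = 82%.
By parent–child attribution (R3), Beatriz Bakker is treated as also owning Julia Bakker's interest in Bluewater Ventures LLC, giving 35% + 35% = 70%.
Chain via Clearview Realty LP (R2): 82% × 11% = 9.02% of Redpoint Textiles S.p.A.
Chain via Bluewater Ventures LLC (R2): 70% × 13% = 9.1% of Redpoint Textiles S.p.A.
Aggregating (R1): 9.02% + 9.1% = 18.12%.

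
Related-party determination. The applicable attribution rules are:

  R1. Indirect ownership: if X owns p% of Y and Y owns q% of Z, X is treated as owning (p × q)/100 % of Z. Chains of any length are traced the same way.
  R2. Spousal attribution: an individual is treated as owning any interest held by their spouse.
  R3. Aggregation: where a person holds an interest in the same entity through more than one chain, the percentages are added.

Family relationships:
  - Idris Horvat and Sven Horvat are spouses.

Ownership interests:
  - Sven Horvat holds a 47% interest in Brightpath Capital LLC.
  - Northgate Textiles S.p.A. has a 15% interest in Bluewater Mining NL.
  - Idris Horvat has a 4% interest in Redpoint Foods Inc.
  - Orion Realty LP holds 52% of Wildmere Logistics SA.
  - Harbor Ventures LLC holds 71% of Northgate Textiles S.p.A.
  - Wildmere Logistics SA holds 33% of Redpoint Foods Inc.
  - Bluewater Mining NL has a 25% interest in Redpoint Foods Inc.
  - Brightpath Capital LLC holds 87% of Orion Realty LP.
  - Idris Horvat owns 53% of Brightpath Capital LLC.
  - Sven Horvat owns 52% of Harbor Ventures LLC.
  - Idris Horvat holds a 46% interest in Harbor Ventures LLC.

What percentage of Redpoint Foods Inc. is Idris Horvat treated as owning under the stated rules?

By spousal attribution (R2), Idris Horvat is treated as also owning Sven Horvat's interest in Brightpath Capital LLC, giving 53% + 47% = 100%.
By spousal attribution (R2), Idris Horvat is treated as also owning Sven Horvat's interest in Harbor Ventures LLC, giving 46% + 52% = 98%.
Chain via Brightpath Capital LLC → Orion Realty LP → Wildmere Logistics SA (R1): 100% × 87% × 52% × 33% = 14.9292% of Redpoint Foods Inc.
Chain via Harbor Ventures LLC → Northgate Textiles S.p.A. → Bluewater Mining NL (R1): 98% × 71% × 15% × 25% = 2.60925% of Redpoint Foods Inc.
Direct interest in Redpoint Foods Inc: 4%.
Aggregating (R3): 14.9292% + 2.60925% + 4% = 21.53845%.

21.53845%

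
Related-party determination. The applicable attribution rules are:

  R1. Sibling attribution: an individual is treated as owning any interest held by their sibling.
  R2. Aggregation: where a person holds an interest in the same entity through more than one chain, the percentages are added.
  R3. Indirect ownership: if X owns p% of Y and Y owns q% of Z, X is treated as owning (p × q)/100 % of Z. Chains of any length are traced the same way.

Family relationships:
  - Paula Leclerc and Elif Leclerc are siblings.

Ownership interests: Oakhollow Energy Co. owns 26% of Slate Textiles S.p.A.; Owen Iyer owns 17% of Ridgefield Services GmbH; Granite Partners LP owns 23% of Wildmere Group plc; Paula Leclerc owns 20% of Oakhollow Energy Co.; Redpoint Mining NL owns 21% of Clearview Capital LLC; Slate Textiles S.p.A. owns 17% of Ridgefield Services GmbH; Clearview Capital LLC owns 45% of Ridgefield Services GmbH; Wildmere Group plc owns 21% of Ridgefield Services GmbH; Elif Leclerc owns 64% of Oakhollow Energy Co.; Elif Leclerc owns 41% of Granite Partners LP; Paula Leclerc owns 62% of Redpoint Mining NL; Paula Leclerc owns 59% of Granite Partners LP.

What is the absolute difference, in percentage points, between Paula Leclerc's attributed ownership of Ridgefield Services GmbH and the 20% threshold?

5.5982

By sibling attribution (R1), Paula Leclerc is treated as also owning Elif Leclerc's interest in Granite Partners LP, giving 59% + 41% = 100%.
By sibling attribution (R1), Paula Leclerc is treated as also owning Elif Leclerc's interest in Oakhollow Energy Co, giving 20% + 64% = 84%.
Chain via Redpoint Mining NL → Clearview Capital LLC (R3): 62% × 21% × 45% = 5.859% of Ridgefield Services GmbH.
Chain via Granite Partners LP → Wildmere Group plc (R3): 100% × 23% × 21% = 4.83% of Ridgefield Services GmbH.
Chain via Oakhollow Energy Co. → Slate Textiles S.p.A. (R3): 84% × 26% × 17% = 3.7128% of Ridgefield Services GmbH.
Aggregating (R2): 5.859% + 4.83% + 3.7128% = 14.4018%.
14.4018% falls short of the 20% threshold by 5.5982 percentage points.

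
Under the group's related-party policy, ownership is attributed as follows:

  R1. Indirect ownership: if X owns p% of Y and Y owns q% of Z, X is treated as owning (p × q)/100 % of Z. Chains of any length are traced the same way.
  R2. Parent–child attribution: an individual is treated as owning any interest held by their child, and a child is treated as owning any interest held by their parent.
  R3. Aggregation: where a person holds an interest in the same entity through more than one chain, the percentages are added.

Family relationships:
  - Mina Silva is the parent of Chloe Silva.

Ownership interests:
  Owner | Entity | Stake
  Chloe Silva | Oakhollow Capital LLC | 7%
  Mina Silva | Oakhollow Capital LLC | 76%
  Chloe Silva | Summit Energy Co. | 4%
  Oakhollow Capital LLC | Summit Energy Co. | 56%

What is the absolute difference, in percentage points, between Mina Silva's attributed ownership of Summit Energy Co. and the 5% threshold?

45.48

By parent–child attribution (R2), Mina Silva is treated as also owning Chloe Silva's interest in Oakhollow Capital LLC, giving 76% + 7% = 83%.
By parent–child attribution (R2), Mina Silva is treated as owning Chloe Silva's 4% interest in Summit Energy Co.
Chain via Oakhollow Capital LLC (R1): 83% × 56% = 46.48% of Summit Energy Co.
Direct interest in Summit Energy Co: 4%.
Aggregating (R3): 46.48% + 4% = 50.48%.
50.48% exceeds the 5% threshold by 45.48 percentage points.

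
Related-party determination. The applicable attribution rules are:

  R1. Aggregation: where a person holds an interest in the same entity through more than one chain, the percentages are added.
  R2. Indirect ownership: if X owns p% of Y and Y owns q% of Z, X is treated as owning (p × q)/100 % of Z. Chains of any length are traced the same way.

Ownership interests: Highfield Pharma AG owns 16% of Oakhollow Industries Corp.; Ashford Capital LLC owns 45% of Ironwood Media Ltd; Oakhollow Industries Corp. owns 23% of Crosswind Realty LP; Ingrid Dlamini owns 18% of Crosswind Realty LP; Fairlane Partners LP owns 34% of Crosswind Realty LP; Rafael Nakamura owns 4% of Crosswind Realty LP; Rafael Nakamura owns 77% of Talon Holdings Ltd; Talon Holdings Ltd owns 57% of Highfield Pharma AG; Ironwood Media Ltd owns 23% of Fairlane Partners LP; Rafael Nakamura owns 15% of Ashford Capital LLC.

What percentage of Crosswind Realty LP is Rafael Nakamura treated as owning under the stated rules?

6.143002%

Chain via Ashford Capital LLC → Ironwood Media Ltd → Fairlane Partners LP (R2): 15% × 45% × 23% × 34% = 0.52785% of Crosswind Realty LP.
Chain via Talon Holdings Ltd → Highfield Pharma AG → Oakhollow Industries Corp. (R2): 77% × 57% × 16% × 23% = 1.615152% of Crosswind Realty LP.
Direct interest in Crosswind Realty LP: 4%.
Aggregating (R1): 0.52785% + 1.615152% + 4% = 6.143002%.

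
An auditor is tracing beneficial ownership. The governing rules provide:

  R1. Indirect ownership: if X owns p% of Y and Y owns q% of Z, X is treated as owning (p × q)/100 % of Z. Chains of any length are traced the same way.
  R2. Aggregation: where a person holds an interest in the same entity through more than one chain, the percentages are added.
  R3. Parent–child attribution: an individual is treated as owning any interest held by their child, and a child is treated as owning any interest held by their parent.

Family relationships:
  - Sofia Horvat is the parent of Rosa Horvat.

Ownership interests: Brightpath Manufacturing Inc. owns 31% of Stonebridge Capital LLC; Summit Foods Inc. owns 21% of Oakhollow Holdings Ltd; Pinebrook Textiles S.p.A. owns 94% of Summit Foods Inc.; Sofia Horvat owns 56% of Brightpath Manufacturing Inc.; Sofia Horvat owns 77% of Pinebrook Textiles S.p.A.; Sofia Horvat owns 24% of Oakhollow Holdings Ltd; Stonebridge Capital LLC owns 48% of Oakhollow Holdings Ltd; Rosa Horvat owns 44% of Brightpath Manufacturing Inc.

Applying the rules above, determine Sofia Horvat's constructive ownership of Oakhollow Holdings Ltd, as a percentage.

By parent–child attribution (R3), Sofia Horvat is treated as also owning Rosa Horvat's interest in Brightpath Manufacturing Inc, giving 56% + 44% = 100%.
Chain via Pinebrook Textiles S.p.A. → Summit Foods Inc. (R1): 77% × 94% × 21% = 15.1998% of Oakhollow Holdings Ltd.
Chain via Brightpath Manufacturing Inc. → Stonebridge Capital LLC (R1): 100% × 31% × 48% = 14.88% of Oakhollow Holdings Ltd.
Direct interest in Oakhollow Holdings Ltd: 24%.
Aggregating (R2): 15.1998% + 14.88% + 24% = 54.0798%.

54.0798%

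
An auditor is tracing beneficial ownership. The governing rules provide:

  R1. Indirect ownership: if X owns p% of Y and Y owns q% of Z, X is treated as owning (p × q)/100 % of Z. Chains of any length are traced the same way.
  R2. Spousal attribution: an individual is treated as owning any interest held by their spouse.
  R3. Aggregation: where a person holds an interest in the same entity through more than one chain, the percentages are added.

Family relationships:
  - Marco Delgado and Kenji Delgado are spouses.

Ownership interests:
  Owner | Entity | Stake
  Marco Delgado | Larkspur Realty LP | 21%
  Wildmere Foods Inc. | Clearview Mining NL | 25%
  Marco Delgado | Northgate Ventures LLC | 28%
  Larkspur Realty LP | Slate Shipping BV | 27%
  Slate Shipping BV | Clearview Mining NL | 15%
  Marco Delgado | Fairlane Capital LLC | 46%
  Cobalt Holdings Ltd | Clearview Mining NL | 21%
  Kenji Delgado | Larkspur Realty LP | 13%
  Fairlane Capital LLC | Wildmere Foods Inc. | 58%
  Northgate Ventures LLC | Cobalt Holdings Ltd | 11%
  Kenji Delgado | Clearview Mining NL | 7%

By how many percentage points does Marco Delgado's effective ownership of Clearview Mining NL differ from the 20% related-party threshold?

By spousal attribution (R2), Marco Delgado is treated as also owning Kenji Delgado's interest in Larkspur Realty LP, giving 21% + 13% = 34%.
By spousal attribution (R2), Marco Delgado is treated as owning Kenji Delgado's 7% interest in Clearview Mining NL.
Chain via Fairlane Capital LLC → Wildmere Foods Inc. (R1): 46% × 58% × 25% = 6.67% of Clearview Mining NL.
Chain via Larkspur Realty LP → Slate Shipping BV (R1): 34% × 27% × 15% = 1.377% of Clearview Mining NL.
Chain via Northgate Ventures LLC → Cobalt Holdings Ltd (R1): 28% × 11% × 21% = 0.6468% of Clearview Mining NL.
Direct interest in Clearview Mining NL: 7%.
Aggregating (R3): 6.67% + 1.377% + 0.6468% + 7% = 15.6938%.
15.6938% falls short of the 20% threshold by 4.3062 percentage points.

4.3062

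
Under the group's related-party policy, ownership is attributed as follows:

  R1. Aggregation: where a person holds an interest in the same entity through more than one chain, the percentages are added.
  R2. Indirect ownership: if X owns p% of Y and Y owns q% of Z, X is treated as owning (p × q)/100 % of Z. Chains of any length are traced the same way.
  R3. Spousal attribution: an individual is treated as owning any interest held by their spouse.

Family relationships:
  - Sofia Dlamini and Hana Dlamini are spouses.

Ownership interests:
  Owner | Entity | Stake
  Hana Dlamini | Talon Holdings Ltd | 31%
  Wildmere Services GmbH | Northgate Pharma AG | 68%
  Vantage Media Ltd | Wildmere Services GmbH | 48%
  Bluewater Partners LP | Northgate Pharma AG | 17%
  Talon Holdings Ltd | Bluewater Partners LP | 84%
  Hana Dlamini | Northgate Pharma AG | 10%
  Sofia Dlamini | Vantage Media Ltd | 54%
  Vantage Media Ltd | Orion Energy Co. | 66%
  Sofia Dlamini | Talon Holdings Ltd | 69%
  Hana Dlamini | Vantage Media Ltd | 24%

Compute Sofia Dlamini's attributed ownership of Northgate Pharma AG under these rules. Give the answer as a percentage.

By spousal attribution (R3), Sofia Dlamini is treated as also owning Hana Dlamini's interest in Vantage Media Ltd, giving 54% + 24% = 78%.
By spousal attribution (R3), Sofia Dlamini is treated as also owning Hana Dlamini's interest in Talon Holdings Ltd, giving 69% + 31% = 100%.
By spousal attribution (R3), Sofia Dlamini is treated as owning Hana Dlamini's 10% interest in Northgate Pharma AG.
Chain via Vantage Media Ltd → Wildmere Services GmbH (R2): 78% × 48% × 68% = 25.4592% of Northgate Pharma AG.
Chain via Talon Holdings Ltd → Bluewater Partners LP (R2): 100% × 84% × 17% = 14.28% of Northgate Pharma AG.
Direct interest in Northgate Pharma AG: 10%.
Aggregating (R1): 25.4592% + 14.28% + 10% = 49.7392%.

49.7392%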